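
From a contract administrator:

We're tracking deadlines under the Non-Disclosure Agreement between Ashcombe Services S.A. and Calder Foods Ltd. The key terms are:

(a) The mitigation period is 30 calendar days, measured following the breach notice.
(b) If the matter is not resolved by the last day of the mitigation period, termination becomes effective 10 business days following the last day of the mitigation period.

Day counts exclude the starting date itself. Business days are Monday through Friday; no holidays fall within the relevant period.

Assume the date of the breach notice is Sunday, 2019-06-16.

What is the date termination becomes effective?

Adding 30 calendar days to 2019-06-16 gives 2019-07-16, which is the last day of the mitigation period.
From Tuesday, 2019-07-16, 10 business days (Jul 17, Jul 18, Jul 19, Jul 22, Jul 23, Jul 24, Jul 25, Jul 26, Jul 29, Jul 30, skipping weekends) brings us to Tuesday, 2019-07-30, which is the date termination becomes effective.

2019-07-30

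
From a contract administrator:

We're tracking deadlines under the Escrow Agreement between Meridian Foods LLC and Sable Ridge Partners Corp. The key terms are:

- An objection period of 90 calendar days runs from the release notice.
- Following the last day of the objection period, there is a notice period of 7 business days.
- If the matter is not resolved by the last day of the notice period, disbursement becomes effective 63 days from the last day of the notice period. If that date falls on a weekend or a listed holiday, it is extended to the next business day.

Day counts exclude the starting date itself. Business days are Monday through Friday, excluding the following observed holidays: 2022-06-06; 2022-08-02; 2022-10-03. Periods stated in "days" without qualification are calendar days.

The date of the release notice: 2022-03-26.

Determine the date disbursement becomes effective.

The last day of the objection period: 90 calendar days after 2022-03-26 is 2022-06-24.
The last day of the notice period: 7 business days after Friday, 2022-06-24, skipping weekends — Jun 27, Jun 28, Jun 29, Jun 30, Jul 1, Jul 4, Jul 5 — lands on Tuesday, 2022-07-05.
The date disbursement becomes effective: 63 calendar days after 2022-07-05 is 2022-09-06. 2022-09-06 is a Tuesday and is not a listed holiday, so no roll-forward applies.

2022-09-06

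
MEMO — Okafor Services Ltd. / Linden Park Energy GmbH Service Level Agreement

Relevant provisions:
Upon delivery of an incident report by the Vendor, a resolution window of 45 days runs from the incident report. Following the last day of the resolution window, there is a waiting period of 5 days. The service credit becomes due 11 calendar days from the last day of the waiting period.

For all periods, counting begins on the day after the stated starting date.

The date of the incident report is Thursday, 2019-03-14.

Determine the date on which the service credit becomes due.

2019-05-14

The last day of the resolution window: 45 calendar days after 2019-03-14 is 2019-04-28.
The last day of the waiting period: 2019-04-28 + 5 days = 2019-05-03.
Adding 11 calendar days to 2019-05-03 gives 2019-05-14, which is the date on which the service credit becomes due.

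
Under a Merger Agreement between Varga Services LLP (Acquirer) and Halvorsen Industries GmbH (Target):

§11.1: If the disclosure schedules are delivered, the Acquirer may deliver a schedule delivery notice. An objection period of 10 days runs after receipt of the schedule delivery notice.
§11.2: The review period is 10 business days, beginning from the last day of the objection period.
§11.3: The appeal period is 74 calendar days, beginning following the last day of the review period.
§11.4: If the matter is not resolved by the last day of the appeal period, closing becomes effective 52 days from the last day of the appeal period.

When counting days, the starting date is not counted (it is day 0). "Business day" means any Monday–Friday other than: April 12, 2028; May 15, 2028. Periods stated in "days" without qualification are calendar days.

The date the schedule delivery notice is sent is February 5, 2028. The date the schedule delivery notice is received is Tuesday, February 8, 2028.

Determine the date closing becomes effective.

The last day of the objection period: 10 calendar days after February 8, 2028 is February 18, 2028.
The last day of the review period: 10 business days after Friday, February 18, 2028, skipping weekends — Feb 21, Feb 22, Feb 23, Feb 24, Feb 25, Feb 28, Feb 29, Mar 1, Mar 2, Mar 3 — lands on Friday, March 3, 2028.
Adding 74 calendar days to March 3, 2028 gives May 16, 2028, which is the last day of the appeal period.
The date closing becomes effective: May 16, 2028 + 52 days = July 7, 2028.

July 7, 2028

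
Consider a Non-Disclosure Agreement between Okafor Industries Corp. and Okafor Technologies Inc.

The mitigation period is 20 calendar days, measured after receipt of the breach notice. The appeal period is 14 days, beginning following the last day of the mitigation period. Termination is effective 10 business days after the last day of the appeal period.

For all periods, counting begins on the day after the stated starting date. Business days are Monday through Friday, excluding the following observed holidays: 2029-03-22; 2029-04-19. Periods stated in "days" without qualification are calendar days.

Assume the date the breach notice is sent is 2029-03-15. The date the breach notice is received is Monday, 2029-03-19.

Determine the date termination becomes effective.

Adding 20 calendar days to 2029-03-19 gives 2029-04-08, which is the last day of the mitigation period.
The last day of the appeal period: 2029-04-08 + 14 days = 2029-04-22.
The date termination becomes effective: counting 10 business days from Sunday, 2029-04-22 (Apr 23, Apr 24, Apr 25, Apr 26, Apr 27, Apr 30, May 1, May 2, May 3, May 4, skipping weekends) reaches Friday, 2029-05-04.

2029-05-04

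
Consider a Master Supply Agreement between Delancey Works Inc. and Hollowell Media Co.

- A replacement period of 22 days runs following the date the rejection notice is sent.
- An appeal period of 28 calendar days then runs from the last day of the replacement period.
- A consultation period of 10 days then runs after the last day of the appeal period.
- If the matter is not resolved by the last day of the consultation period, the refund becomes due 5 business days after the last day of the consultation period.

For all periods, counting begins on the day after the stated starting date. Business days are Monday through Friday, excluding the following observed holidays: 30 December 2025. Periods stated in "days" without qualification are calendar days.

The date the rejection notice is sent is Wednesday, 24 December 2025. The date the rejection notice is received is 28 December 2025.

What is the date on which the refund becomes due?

The last day of the replacement period: 22 calendar days after 24 December 2025 is 15 January 2026.
Adding 28 calendar days to 15 January 2026 gives 12 February 2026, which is the last day of the appeal period.
The last day of the consultation period: 10 calendar days after 12 February 2026 is 22 February 2026.
The date on which the refund becomes due: 5 business days after Sunday, 22 February 2026, skipping weekends — Feb 23, Feb 24, Feb 25, Feb 26, Feb 27 — lands on Friday, 27 February 2026.

27 February 2026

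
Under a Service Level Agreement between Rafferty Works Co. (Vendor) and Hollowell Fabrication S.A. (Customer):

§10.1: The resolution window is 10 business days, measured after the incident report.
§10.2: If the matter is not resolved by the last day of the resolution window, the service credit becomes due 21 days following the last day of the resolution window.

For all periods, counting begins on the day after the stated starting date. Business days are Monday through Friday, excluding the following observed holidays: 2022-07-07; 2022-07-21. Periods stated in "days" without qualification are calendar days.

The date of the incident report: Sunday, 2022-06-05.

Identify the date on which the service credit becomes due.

The last day of the resolution window: 10 business days after Sunday, 2022-06-05, skipping weekends — Jun 6, Jun 7, Jun 8, Jun 9, Jun 10, Jun 13, Jun 14, Jun 15, Jun 16, Jun 17 — lands on Friday, 2022-06-17.
The date on which the service credit becomes due: 2022-06-17 + 21 days = 2022-07-08.

2022-07-08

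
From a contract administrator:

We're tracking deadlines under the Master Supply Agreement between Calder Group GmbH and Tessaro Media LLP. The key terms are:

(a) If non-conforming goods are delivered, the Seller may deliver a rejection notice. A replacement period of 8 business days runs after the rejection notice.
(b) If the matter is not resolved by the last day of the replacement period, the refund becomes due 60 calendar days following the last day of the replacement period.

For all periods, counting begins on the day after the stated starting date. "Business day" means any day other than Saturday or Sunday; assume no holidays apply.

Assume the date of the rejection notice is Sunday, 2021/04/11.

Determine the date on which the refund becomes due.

The last day of the replacement period: 8 business days after Sunday, 2021/04/11, skipping weekends — Apr 12, Apr 13, Apr 14, Apr 15, Apr 16, Apr 19, Apr 20, Apr 21 — lands on Wednesday, 2021/04/21.
Adding 60 calendar days to 2021/04/21 gives 2021/06/20, which is the date on which the refund becomes due.

2021/06/20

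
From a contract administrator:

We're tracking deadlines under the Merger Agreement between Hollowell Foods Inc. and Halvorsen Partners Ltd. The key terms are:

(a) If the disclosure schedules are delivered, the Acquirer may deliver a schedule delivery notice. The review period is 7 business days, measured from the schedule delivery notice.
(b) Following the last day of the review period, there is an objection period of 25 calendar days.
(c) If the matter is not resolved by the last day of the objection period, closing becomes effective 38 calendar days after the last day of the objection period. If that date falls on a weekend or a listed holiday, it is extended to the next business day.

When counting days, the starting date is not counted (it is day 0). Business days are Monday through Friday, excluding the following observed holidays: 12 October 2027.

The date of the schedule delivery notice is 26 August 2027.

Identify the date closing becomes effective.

From Thursday, 26 August 2027, 7 business days (Aug 27, Aug 30, Aug 31, Sep 1, Sep 2, Sep 3, Sep 6, skipping weekends) brings us to Monday, 6 September 2027, which is the last day of the review period.
The last day of the objection period: 6 September 2027 + 25 days = 1 October 2027.
The date closing becomes effective: 1 October 2027 + 38 days = 8 November 2027. 8 November 2027 is a Monday and is not a listed holiday, so no roll-forward applies.

8 November 2027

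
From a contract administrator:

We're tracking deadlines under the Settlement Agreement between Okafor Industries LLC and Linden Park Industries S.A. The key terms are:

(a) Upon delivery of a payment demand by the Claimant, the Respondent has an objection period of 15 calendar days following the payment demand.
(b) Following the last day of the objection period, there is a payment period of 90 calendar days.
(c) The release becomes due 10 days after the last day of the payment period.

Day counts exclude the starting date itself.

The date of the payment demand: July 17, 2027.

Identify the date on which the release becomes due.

The last day of the objection period: July 17, 2027 + 15 days = August 1, 2027.
The last day of the payment period: 90 calendar days after August 1, 2027 is October 30, 2027.
The date on which the release becomes due: 10 calendar days after October 30, 2027 is November 9, 2027.

November 9, 2027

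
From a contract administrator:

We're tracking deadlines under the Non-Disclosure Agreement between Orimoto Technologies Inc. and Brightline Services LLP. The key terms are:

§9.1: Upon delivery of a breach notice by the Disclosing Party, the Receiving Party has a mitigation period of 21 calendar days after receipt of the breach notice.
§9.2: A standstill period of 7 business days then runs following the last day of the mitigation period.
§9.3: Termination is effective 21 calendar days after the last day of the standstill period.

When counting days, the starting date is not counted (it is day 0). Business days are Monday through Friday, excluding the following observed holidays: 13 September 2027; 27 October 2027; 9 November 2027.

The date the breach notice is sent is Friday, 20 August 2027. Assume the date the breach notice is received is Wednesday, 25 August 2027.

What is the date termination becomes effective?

15 October 2027

The last day of the mitigation period: 21 calendar days after 25 August 2027 is 15 September 2027.
From Wednesday, 15 September 2027, 7 business days (Sep 16, Sep 17, Sep 20, Sep 21, Sep 22, Sep 23, Sep 24, skipping weekends) brings us to Friday, 24 September 2027, which is the last day of the standstill period.
The date termination becomes effective: 21 calendar days after 24 September 2027 is 15 October 2027.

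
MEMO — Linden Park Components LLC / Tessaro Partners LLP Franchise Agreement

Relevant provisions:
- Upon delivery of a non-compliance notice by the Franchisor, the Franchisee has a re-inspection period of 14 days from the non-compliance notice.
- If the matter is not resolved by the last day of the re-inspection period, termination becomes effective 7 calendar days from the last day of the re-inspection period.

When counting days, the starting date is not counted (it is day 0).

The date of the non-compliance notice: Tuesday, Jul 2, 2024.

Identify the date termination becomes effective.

The last day of the re-inspection period: Jul 2, 2024 + 14 days = Jul 16, 2024.
The date termination becomes effective: Jul 16, 2024 + 7 days = Jul 23, 2024.

Jul 23, 2024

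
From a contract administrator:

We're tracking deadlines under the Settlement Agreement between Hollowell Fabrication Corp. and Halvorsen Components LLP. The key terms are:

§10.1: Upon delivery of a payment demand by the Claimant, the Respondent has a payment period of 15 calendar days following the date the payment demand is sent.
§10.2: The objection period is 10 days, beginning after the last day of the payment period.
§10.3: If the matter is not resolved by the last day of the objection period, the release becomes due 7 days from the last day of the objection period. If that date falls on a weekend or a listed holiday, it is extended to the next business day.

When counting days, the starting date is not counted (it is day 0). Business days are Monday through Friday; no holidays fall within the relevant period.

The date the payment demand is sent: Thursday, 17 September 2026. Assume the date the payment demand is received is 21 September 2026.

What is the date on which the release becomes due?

The last day of the payment period: 17 September 2026 + 15 days = 2 October 2026.
The last day of the objection period: 2 October 2026 + 10 days = 12 October 2026.
The date on which the release becomes due: 7 calendar days after 12 October 2026 is 19 October 2026. 19 October 2026 is a Monday, so no roll-forward applies.

19 October 2026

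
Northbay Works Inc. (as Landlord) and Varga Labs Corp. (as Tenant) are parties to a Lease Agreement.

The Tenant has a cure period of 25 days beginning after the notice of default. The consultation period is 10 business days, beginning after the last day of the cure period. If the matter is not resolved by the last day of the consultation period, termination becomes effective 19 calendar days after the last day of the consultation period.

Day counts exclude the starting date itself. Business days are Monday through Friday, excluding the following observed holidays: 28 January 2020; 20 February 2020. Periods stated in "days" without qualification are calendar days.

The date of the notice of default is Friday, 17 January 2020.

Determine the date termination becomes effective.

Adding 25 calendar days to 17 January 2020 gives 11 February 2020, which is the last day of the cure period.
The last day of the consultation period: counting 10 business days from Tuesday, 11 February 2020 (Feb 12, Feb 13, Feb 14, Feb 17, Feb 18, Feb 19, Feb 21, Feb 24, Feb 25, Feb 26, skipping weekends and the listed holiday on Feb 20) reaches Wednesday, 26 February 2020.
The date termination becomes effective: 19 calendar days after 26 February 2020 is 16 March 2020.

16 March 2020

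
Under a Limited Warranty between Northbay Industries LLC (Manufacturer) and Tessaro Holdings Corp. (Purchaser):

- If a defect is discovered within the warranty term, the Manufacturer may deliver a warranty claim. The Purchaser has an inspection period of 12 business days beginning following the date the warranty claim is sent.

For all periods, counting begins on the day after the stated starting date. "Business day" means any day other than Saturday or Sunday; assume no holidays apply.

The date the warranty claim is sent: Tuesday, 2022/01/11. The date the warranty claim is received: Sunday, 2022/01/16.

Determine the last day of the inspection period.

2022/01/27

The last day of the inspection period: counting 12 business days from Tuesday, 2022/01/11 (Jan 12, Jan 13, Jan 14, Jan 17, …, Jan 25, Jan 26, Jan 27, skipping weekends) reaches Thursday, 2022/01/27.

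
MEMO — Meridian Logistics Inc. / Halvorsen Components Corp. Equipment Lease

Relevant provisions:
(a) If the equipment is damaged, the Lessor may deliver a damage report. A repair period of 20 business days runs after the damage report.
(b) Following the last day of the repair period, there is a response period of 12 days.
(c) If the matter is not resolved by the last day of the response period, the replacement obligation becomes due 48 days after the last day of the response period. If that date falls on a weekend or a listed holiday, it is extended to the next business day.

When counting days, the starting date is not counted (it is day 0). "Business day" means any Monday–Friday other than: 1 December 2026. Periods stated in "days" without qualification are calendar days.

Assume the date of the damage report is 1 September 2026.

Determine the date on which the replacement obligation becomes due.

30 November 2026

The last day of the repair period: 20 business days after Tuesday, 1 September 2026, skipping weekends — Sep 2, Sep 3, Sep 4, Sep 7, …, Sep 25, Sep 28, Sep 29 — lands on Tuesday, 29 September 2026.
Adding 12 calendar days to 29 September 2026 gives 11 October 2026, which is the last day of the response period.
Adding 48 calendar days to 11 October 2026 gives 28 November 2026, which is the date on which the replacement obligation becomes due. That falls on a Saturday, so it rolls to the next business day, Monday, 30 November 2026.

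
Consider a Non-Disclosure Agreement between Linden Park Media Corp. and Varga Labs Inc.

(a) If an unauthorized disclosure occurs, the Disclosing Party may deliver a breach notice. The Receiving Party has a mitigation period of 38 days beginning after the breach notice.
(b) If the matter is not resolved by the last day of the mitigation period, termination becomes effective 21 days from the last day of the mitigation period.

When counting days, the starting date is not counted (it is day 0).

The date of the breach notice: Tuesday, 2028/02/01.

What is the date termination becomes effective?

2028/03/31

The last day of the mitigation period: 38 calendar days after 2028/02/01 is 2028/03/10.
The date termination becomes effective: 2028/03/10 + 21 days = 2028/03/31.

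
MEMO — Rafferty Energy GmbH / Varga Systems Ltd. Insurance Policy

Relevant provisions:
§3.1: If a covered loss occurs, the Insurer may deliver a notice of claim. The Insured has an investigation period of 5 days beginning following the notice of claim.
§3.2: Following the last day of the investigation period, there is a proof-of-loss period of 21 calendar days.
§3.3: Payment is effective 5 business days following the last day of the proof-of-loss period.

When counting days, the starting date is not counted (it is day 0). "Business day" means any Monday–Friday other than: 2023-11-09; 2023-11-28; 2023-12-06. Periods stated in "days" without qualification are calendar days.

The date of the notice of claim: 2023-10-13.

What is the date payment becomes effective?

Adding 5 calendar days to 2023-10-13 gives 2023-10-18, which is the last day of the investigation period.
The last day of the proof-of-loss period: 21 calendar days after 2023-10-18 is 2023-11-08.
The date payment becomes effective: 5 business days after Wednesday, 2023-11-08, skipping weekends and the listed holiday on Nov 9 — Nov 10, Nov 13, Nov 14, Nov 15, Nov 16 — lands on Thursday, 2023-11-16.

2023-11-16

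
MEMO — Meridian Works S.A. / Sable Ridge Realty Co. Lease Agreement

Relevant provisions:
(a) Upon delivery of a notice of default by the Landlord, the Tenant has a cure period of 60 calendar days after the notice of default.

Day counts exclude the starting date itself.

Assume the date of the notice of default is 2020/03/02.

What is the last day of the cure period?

2020/05/01

The last day of the cure period: 60 calendar days after 2020/03/02 is 2020/05/01.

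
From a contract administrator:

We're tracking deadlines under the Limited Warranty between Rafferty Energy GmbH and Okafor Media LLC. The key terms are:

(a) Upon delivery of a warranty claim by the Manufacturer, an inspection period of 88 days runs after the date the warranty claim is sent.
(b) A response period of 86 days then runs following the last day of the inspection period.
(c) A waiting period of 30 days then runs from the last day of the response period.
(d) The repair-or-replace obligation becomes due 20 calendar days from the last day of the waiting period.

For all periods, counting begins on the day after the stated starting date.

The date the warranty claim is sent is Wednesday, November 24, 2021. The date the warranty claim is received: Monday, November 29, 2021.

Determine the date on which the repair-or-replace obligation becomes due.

The last day of the inspection period: November 24, 2021 + 88 days = February 20, 2022.
The last day of the response period: February 20, 2022 + 86 days = May 17, 2022.
The last day of the waiting period: 30 calendar days after May 17, 2022 is June 16, 2022.
The date on which the repair-or-replace obligation becomes due: 20 calendar days after June 16, 2022 is July 6, 2022.

July 6, 2022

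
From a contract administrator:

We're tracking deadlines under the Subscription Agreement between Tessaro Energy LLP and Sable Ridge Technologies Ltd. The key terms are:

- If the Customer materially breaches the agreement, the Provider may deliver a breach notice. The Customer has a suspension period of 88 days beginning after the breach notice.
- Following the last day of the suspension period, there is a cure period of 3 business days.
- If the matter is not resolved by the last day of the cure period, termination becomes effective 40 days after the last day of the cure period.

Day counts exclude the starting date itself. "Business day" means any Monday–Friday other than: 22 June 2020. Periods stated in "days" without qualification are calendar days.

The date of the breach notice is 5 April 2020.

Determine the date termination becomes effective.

16 August 2020

The last day of the suspension period: 5 April 2020 + 88 days = 2 July 2020.
The last day of the cure period: 3 business days after Thursday, 2 July 2020, skipping weekends — Jul 3, Jul 6, Jul 7 — lands on Tuesday, 7 July 2020.
Adding 40 calendar days to 7 July 2020 gives 16 August 2020, which is the date termination becomes effective.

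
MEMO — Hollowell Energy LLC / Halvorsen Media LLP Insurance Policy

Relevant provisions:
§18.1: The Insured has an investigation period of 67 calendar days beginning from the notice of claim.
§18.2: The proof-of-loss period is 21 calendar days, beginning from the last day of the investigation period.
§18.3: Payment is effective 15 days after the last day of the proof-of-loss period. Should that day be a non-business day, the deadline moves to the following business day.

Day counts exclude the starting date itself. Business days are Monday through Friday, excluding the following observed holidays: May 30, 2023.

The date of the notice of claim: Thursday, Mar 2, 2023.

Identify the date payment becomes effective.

The last day of the investigation period: Mar 2, 2023 + 67 days = May 8, 2023.
Adding 21 calendar days to May 8, 2023 gives May 29, 2023, which is the last day of the proof-of-loss period.
Adding 15 calendar days to May 29, 2023 gives Jun 13, 2023, which is the date payment becomes effective. Jun 13, 2023 is a Tuesday and is not a listed holiday, so no roll-forward applies.

Jun 13, 2023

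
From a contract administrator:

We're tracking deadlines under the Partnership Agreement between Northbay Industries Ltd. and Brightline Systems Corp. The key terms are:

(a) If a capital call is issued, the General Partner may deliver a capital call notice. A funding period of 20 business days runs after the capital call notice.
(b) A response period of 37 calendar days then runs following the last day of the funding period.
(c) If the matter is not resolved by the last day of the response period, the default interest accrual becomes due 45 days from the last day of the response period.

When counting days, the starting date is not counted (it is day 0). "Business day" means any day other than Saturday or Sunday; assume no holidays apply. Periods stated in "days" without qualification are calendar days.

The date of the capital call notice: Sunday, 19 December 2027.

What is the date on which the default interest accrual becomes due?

5 April 2028

The last day of the funding period: counting 20 business days from Sunday, 19 December 2027 (Dec 20, Dec 21, Dec 22, Dec 23, …, Jan 12, Jan 13, Jan 14, skipping weekends) reaches Friday, 14 January 2028.
Adding 37 calendar days to 14 January 2028 gives 20 February 2028, which is the last day of the response period.
The date on which the default interest accrual becomes due: 45 calendar days after 20 February 2028 is 5 April 2028.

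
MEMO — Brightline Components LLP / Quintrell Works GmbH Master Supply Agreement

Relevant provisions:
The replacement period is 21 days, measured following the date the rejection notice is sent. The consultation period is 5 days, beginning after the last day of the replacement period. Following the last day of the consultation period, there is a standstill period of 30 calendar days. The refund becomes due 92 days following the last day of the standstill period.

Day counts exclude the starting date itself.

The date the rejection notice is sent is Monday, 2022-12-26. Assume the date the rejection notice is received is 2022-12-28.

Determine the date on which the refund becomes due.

2023-05-23

Adding 21 calendar days to 2022-12-26 gives 2023-01-16, which is the last day of the replacement period.
Adding 5 calendar days to 2023-01-16 gives 2023-01-21, which is the last day of the consultation period.
Adding 30 calendar days to 2023-01-21 gives 2023-02-20, which is the last day of the standstill period.
Adding 92 calendar days to 2023-02-20 gives 2023-05-23, which is the date on which the refund becomes due.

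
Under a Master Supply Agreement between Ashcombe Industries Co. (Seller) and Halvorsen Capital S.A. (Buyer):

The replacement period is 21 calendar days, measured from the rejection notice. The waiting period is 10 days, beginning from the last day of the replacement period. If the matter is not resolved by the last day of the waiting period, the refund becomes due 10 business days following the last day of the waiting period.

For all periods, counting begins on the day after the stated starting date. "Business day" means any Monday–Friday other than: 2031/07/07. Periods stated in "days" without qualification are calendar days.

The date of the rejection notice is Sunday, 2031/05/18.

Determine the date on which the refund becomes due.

2031/07/02

The last day of the replacement period: 2031/05/18 + 21 days = 2031/06/08.
The last day of the waiting period: 10 calendar days after 2031/06/08 is 2031/06/18.
The date on which the refund becomes due: counting 10 business days from Wednesday, 2031/06/18 (Jun 19, Jun 20, Jun 23, Jun 24, Jun 25, Jun 26, Jun 27, Jun 30, Jul 1, Jul 2, skipping weekends) reaches Wednesday, 2031/07/02.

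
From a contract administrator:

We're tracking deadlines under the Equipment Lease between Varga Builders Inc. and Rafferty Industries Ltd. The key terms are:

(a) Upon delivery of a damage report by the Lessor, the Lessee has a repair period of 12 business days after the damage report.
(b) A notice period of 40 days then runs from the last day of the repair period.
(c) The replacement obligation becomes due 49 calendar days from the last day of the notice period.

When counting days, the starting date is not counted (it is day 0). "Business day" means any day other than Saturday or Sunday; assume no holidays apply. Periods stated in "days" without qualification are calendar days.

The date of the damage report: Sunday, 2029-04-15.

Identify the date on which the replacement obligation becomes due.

2029-07-29

From Sunday, 2029-04-15, 12 business days (Apr 16, Apr 17, Apr 18, Apr 19, …, Apr 27, Apr 30, May 1, skipping weekends) brings us to Tuesday, 2029-05-01, which is the last day of the repair period.
The last day of the notice period: 2029-05-01 + 40 days = 2029-06-10.
Adding 49 calendar days to 2029-06-10 gives 2029-07-29, which is the date on which the replacement obligation becomes due.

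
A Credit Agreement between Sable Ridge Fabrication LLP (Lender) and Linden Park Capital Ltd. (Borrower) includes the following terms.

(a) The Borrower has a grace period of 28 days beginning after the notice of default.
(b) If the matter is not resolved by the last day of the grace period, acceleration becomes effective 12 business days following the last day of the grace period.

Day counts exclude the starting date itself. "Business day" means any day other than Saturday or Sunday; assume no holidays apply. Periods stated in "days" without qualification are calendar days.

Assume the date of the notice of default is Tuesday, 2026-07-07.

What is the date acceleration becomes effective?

2026-08-20

The last day of the grace period: 28 calendar days after 2026-07-07 is 2026-08-04.
The date acceleration becomes effective: counting 12 business days from Tuesday, 2026-08-04 (Aug 5, Aug 6, Aug 7, Aug 10, …, Aug 18, Aug 19, Aug 20, skipping weekends) reaches Thursday, 2026-08-20.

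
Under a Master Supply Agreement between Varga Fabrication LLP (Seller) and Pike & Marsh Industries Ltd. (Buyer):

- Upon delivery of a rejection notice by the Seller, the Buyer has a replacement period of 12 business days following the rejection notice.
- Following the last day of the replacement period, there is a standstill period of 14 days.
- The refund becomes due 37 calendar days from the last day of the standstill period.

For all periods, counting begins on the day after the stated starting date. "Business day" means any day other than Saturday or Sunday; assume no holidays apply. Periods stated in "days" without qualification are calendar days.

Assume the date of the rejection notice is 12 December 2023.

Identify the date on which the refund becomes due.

The last day of the replacement period: counting 12 business days from Tuesday, 12 December 2023 (Dec 13, Dec 14, Dec 15, Dec 18, …, Dec 26, Dec 27, Dec 28, skipping weekends) reaches Thursday, 28 December 2023.
The last day of the standstill period: 28 December 2023 + 14 days = 11 January 2024.
Adding 37 calendar days to 11 January 2024 gives 17 February 2024, which is the date on which the refund becomes due.

17 February 2024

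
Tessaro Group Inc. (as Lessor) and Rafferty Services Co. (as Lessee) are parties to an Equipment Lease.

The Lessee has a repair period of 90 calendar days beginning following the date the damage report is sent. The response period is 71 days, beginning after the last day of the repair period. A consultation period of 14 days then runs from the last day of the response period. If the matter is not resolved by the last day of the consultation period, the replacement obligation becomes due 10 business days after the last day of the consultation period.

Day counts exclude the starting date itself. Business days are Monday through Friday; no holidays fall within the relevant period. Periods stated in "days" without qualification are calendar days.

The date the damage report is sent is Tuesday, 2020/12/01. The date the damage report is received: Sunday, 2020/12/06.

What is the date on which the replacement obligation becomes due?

Adding 90 calendar days to 2020/12/01 gives 2021/03/01, which is the last day of the repair period.
The last day of the response period: 71 calendar days after 2021/03/01 is 2021/05/11.
The last day of the consultation period: 2021/05/11 + 14 days = 2021/05/25.
The date on which the replacement obligation becomes due: 10 business days after Tuesday, 2021/05/25, skipping weekends — May 26, May 27, May 28, May 31, Jun 1, Jun 2, Jun 3, Jun 4, Jun 7, Jun 8 — lands on Tuesday, 2021/06/08.

2021/06/08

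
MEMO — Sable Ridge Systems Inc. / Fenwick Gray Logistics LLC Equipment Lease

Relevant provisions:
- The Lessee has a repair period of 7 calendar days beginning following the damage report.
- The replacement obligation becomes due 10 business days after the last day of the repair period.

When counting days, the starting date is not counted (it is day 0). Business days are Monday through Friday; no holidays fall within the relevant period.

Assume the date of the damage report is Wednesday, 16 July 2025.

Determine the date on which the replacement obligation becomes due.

6 August 2025

Adding 7 calendar days to 16 July 2025 gives 23 July 2025, which is the last day of the repair period.
From Wednesday, 23 July 2025, 10 business days (Jul 24, Jul 25, Jul 28, Jul 29, Jul 30, Jul 31, Aug 1, Aug 4, Aug 5, Aug 6, skipping weekends) brings us to Wednesday, 6 August 2025, which is the date on which the replacement obligation becomes due.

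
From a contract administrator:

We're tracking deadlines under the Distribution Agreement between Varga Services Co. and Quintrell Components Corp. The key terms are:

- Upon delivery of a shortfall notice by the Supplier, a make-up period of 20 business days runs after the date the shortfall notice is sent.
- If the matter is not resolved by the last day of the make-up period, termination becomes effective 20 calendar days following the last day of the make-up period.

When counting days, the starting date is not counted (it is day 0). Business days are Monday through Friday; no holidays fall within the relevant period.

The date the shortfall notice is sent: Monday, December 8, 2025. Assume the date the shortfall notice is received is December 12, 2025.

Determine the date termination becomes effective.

January 25, 2026

The last day of the make-up period: counting 20 business days from Monday, December 8, 2025 (Dec 9, Dec 10, Dec 11, Dec 12, …, Jan 1, Jan 2, Jan 5, skipping weekends) reaches Monday, January 5, 2026.
The date termination becomes effective: January 5, 2026 + 20 days = January 25, 2026.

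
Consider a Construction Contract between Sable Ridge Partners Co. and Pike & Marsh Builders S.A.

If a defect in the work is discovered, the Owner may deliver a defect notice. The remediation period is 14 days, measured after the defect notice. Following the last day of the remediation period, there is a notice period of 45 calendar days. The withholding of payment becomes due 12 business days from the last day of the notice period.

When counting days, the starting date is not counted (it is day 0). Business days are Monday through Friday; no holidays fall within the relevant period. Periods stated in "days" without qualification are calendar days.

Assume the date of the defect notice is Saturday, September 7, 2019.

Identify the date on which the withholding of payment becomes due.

November 21, 2019

The last day of the remediation period: September 7, 2019 + 14 days = September 21, 2019.
The last day of the notice period: September 21, 2019 + 45 days = November 5, 2019.
The date on which the withholding of payment becomes due: counting 12 business days from Tuesday, November 5, 2019 (Nov 6, Nov 7, Nov 8, Nov 11, …, Nov 19, Nov 20, Nov 21, skipping weekends) reaches Thursday, November 21, 2019.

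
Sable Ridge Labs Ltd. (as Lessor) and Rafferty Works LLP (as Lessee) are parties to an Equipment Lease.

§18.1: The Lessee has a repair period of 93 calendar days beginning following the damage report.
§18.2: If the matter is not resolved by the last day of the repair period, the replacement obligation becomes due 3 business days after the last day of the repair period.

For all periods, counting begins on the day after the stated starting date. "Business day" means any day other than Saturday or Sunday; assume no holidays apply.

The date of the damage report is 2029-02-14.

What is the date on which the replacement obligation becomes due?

2029-05-23

The last day of the repair period: 93 calendar days after 2029-02-14 is 2029-05-18.
From Friday, 2029-05-18, 3 business days (May 21, May 22, May 23, skipping weekends) brings us to Wednesday, 2029-05-23, which is the date on which the replacement obligation becomes due.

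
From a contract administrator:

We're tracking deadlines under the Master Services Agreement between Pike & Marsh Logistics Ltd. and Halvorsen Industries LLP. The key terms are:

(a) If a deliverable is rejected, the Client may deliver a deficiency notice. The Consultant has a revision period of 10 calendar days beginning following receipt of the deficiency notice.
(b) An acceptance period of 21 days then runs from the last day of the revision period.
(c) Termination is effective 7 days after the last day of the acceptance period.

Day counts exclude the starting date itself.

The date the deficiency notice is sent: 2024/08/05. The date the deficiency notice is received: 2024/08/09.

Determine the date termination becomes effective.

The last day of the revision period: 2024/08/09 + 10 days = 2024/08/19.
The last day of the acceptance period: 21 calendar days after 2024/08/19 is 2024/09/09.
The date termination becomes effective: 2024/09/09 + 7 days = 2024/09/16.

2024/09/16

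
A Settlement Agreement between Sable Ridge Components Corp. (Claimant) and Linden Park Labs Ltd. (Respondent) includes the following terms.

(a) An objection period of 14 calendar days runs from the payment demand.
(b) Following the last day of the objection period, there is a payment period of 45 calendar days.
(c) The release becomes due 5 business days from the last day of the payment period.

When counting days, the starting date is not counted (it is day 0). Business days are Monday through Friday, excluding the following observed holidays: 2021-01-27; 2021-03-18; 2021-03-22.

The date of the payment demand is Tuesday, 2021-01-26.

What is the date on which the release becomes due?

The last day of the objection period: 2021-01-26 + 14 days = 2021-02-09.
Adding 45 calendar days to 2021-02-09 gives 2021-03-26, which is the last day of the payment period.
From Friday, 2021-03-26, 5 business days (Mar 29, Mar 30, Mar 31, Apr 1, Apr 2, skipping weekends) brings us to Friday, 2021-04-02, which is the date on which the release becomes due.

2021-04-02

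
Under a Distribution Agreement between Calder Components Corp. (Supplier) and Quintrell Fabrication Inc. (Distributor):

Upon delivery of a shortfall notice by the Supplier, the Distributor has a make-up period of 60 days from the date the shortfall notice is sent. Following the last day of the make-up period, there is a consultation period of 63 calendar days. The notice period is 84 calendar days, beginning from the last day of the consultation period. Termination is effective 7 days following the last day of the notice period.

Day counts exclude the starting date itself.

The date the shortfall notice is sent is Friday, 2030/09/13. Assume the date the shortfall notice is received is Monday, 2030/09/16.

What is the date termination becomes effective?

2031/04/15

Adding 60 calendar days to 2030/09/13 gives 2030/11/12, which is the last day of the make-up period.
The last day of the consultation period: 2030/11/12 + 63 days = 2031/01/14.
Adding 84 calendar days to 2031/01/14 gives 2031/04/08, which is the last day of the notice period.
The date termination becomes effective: 2031/04/08 + 7 days = 2031/04/15.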